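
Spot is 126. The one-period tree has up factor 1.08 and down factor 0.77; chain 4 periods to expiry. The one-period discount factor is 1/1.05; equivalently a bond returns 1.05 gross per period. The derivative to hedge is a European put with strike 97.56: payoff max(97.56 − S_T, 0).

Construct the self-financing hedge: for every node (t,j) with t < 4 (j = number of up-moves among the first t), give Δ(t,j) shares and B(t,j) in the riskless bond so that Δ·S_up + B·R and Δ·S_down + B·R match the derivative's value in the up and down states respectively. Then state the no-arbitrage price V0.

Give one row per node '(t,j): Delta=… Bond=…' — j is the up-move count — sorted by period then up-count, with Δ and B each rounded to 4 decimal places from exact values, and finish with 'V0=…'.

Risk-neutral probability p* = (R−d)/(u−d) = (1.05−0.77)/(1.08−0.77) = 0.9032.
At expiry t=4: V(4,0)=53.2672, V(4,1)=35.4350, V(4,2)=10.4236, V(4,3)=0.0000, V(4,4)=0.0000
  t=3,j=0: stock 57.5232 → up 62.1250 (V=35.4350), down 44.2928 (V=53.2672). Price 35.3911; hedge Δ=-1.0000, bond B=92.9143.
  t=3,j=1: stock 80.6818 → up 87.1364 (V=10.4236), down 62.1250 (V=35.4350). Price 12.2325; hedge Δ=-1.0000, bond B=92.9143.
  t=3,j=2: stock 113.1641 → up 122.2173 (V=0.0000), down 87.1364 (V=10.4236). Price 0.9607; hedge Δ=-0.2971, bond B=34.5853.
  t=3,j=3: stock 158.7237 → up 171.4216 (V=0.0000), down 122.2173 (V=0.0000). Price 0.0000; hedge Δ=0.0000, bond B=0.0000.
  t=2,j=0: stock 74.7054 → up 80.6818 (V=12.2325), down 57.5232 (V=35.3911). Price 13.7844; hedge Δ=-1.0000, bond B=88.4898.
  t=2,j=1: stock 104.7816 → up 113.1641 (V=0.9607), down 80.6818 (V=12.2325). Price 1.9538; hedge Δ=-0.3470, bond B=38.3143.
  t=2,j=2: stock 146.9664 → up 158.7237 (V=0.0000), down 113.1641 (V=0.9607). Price 0.0885; hedge Δ=-0.0211, bond B=3.1876.
  t=1,j=0: stock 97.0200 → up 104.7816 (V=1.9538), down 74.7054 (V=13.7844). Price 2.9512; hedge Δ=-0.3934, bond B=41.1143.
  t=1,j=1: stock 136.0800 → up 146.9664 (V=0.0885), down 104.7816 (V=1.9538). Price 0.2562; hedge Δ=-0.0442, bond B=6.2733.
  t=0,j=0: stock 126.0000 → up 136.0800 (V=0.2562), down 97.0200 (V=2.9512). Price 0.4924; hedge Δ=-0.0690, bond B=9.1857.
Each (Δ,B) replicates both successor values, so the strategy is self-financing and V0 is arbitrage-free.

(0,0): Delta=-0.0690 Bond=9.1857
(1,0): Delta=-0.3934 Bond=41.1143
(1,1): Delta=-0.0442 Bond=6.2733
(2,0): Delta=-1.0000 Bond=88.4898
(2,1): Delta=-0.3470 Bond=38.3143
(2,2): Delta=-0.0211 Bond=3.1876
(3,0): Delta=-1.0000 Bond=92.9143
(3,1): Delta=-1.0000 Bond=92.9143
(3,2): Delta=-0.2971 Bond=34.5853
(3,3): Delta=0.0000 Bond=0.0000
V0=0.4924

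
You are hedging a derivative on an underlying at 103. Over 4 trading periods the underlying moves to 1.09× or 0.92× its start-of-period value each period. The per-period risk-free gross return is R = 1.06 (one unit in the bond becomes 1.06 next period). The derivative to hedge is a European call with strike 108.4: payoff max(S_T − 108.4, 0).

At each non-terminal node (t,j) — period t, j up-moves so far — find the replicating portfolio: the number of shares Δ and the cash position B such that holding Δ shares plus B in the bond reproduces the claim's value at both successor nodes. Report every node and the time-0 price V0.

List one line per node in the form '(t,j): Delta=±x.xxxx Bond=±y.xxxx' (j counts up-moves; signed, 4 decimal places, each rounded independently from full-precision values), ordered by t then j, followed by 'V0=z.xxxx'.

Since d<R<u, set p* = (R−d)/(u−d) = 0.8235; price each node as the discounted p*-expectation of its children.
Terminal values V(4,·): V(4,0)=0.0000, V(4,1)=0.0000, V(4,2)=0.0000, V(4,3)=14.3169, V(4,4)=36.9929
Node (3,0) S=80.2049: V=(p*·0.0000+(1−p*)·0.0000)/1.06=0.0000; Δ=(0.0000−0.0000)/(87.4233−73.7885)=0.0000; B=V−Δ·S=0.0000
Node (3,1) S=95.0253: V=(p*·0.0000+(1−p*)·0.0000)/1.06=0.0000; Δ=(0.0000−0.0000)/(103.5776−87.4233)=0.0000; B=V−Δ·S=0.0000
Node (3,2) S=112.5844: V=(p*·14.3169+(1−p*)·0.0000)/1.06=11.1230; Δ=(14.3169−0.0000)/(122.7169−103.5776)=0.7480; B=V−Δ·S=-73.0943
Node (3,3) S=133.3880: V=(p*·36.9929+(1−p*)·14.3169)/1.06=31.1238; Δ=(36.9929−14.3169)/(145.3929−122.7169)=1.0000; B=V−Δ·S=-102.2642
Node (2,0) S=87.1792: V=(p*·0.0000+(1−p*)·0.0000)/1.06=0.0000; Δ=(0.0000−0.0000)/(95.0253−80.2049)=0.0000; B=V−Δ·S=0.0000
Node (2,1) S=103.2884: V=(p*·11.1230+(1−p*)·0.0000)/1.06=8.6417; Δ=(11.1230−0.0000)/(112.5844−95.0253)=0.6335; B=V−Δ·S=-56.7880
Node (2,2) S=122.3743: V=(p*·31.1238+(1−p*)·11.1230)/1.06=26.0323; Δ=(31.1238−11.1230)/(133.3880−112.5844)=0.9614; B=V−Δ·S=-91.6194
Node (1,0) S=94.7600: V=(p*·8.6417+(1−p*)·0.0000)/1.06=6.7138; Δ=(8.6417−0.0000)/(103.2884−87.1792)=0.5364; B=V−Δ·S=-44.1194
Node (1,1) S=112.2700: V=(p*·26.0323+(1−p*)·8.6417)/1.06=21.6636; Δ=(26.0323−8.6417)/(122.3743−103.2884)=0.9112; B=V−Δ·S=-80.6346
Node (0,0) S=103.0000: V=(p*·21.6636+(1−p*)·6.7138)/1.06=17.9485; Δ=(21.6636−6.7138)/(112.2700−94.7600)=0.8538; B=V−Δ·S=-69.9913
Self-financing check: at every node Δ·S+B equals the discounted successor values.

(0,0): Delta=0.8538 Bond=-69.9913
(1,0): Delta=0.5364 Bond=-44.1194
(1,1): Delta=0.9112 Bond=-80.6346
(2,0): Delta=0.0000 Bond=0.0000
(2,1): Delta=0.6335 Bond=-56.7880
(2,2): Delta=0.9614 Bond=-91.6194
(3,0): Delta=0.0000 Bond=0.0000
(3,1): Delta=0.0000 Bond=0.0000
(3,2): Delta=0.7480 Bond=-73.0943
(3,3): Delta=1.0000 Bond=-102.2642
V0=17.9485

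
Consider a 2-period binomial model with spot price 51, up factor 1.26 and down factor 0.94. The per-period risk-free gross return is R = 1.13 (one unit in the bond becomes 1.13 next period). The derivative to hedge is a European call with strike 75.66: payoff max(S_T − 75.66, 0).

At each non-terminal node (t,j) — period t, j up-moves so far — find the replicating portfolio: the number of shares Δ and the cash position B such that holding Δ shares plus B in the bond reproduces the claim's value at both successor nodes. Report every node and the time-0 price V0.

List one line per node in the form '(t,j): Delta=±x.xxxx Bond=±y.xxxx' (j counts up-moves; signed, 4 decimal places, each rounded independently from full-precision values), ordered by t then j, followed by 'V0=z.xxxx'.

(0,0): Delta=0.1709 Bond=-7.2497
(1,0): Delta=0.0000 Bond=0.0000
(1,1): Delta=0.2581 Bond=-13.7974
V0=1.4654

No-arbitrage ⇒ martingale measure with p* = (R−d)/(u−d) = 0.5937.
Terminal payoffs: V(2,0)=0.0000, V(2,1)=0.0000, V(2,2)=5.3076
Node (1,0) S=47.9400: V=(p*·0.0000+(1−p*)·0.0000)/1.13=0.0000; Δ=(0.0000−0.0000)/(60.4044−45.0636)=0.0000; B=V−Δ·S=0.0000
Node (1,1) S=64.2600: V=(p*·5.3076+(1−p*)·0.0000)/1.13=2.7888; Δ=(5.3076−0.0000)/(80.9676−60.4044)=0.2581; B=V−Δ·S=-13.7974
Node (0,0) S=51.0000: V=(p*·2.7888+(1−p*)·0.0000)/1.13=1.4654; Δ=(2.7888−0.0000)/(64.2600−47.9400)=0.1709; B=V−Δ·S=-7.2497
The time-0 hedge costs 1.4654, which is the no-arbitrage price.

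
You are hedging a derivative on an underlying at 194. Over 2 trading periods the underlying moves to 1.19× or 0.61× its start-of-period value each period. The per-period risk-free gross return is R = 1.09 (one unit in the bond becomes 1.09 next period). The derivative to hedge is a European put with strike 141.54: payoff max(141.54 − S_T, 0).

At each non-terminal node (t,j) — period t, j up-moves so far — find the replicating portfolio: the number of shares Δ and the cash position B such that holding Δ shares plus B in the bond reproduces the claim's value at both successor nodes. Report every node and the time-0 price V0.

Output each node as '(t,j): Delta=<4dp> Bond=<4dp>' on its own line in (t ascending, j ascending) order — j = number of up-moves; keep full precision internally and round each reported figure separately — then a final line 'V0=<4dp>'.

No-arbitrage ⇒ martingale measure with p* = (R−d)/(u−d) = 0.8276.
At expiry t=2: V(2,0)=69.3526, V(2,1)=0.7154, V(2,2)=0.0000
Node (1,0) S=118.3400: V=(p*·0.7154+(1−p*)·69.3526)/1.09=11.5132; Δ=(0.7154−69.3526)/(140.8246−72.1874)=-1.0000; B=V−Δ·S=129.8532
Node (1,1) S=230.8600: V=(p*·0.0000+(1−p*)·0.7154)/1.09=0.1132; Δ=(0.0000−0.7154)/(274.7234−140.8246)=-0.0053; B=V−Δ·S=1.3466
Node (0,0) S=194.0000: V=(p*·0.1132+(1−p*)·11.5132)/1.09=1.9071; Δ=(0.1132−11.5132)/(230.8600−118.3400)=-0.1013; B=V−Δ·S=21.5623
Self-financing check: at every node Δ·S+B equals the discounted successor values.

(0,0): Delta=-0.1013 Bond=21.5623
(1,0): Delta=-1.0000 Bond=129.8532
(1,1): Delta=-0.0053 Bond=1.3466
V0=1.9071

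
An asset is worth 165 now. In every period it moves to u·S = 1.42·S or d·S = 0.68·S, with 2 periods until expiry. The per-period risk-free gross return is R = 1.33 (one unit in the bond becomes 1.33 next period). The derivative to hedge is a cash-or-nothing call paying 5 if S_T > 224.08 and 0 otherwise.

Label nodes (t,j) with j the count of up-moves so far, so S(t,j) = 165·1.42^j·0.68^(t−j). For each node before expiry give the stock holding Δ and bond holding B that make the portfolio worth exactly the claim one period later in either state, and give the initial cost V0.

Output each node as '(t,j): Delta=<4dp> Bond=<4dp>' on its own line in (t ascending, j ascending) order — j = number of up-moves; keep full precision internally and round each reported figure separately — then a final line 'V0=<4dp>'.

Risk-neutral probability p* = (R−d)/(u−d) = (1.33−0.68)/(1.42−0.68) = 0.8784.
Payoff layer (t=2): V(2,0)=0.0000, V(2,1)=0.0000, V(2,2)=5.0000
  t=1,j=0: stock 112.2000 → up 159.3240 (V=0.0000), down 76.2960 (V=0.0000). Price 0.0000; hedge Δ=0.0000, bond B=0.0000.
  t=1,j=1: stock 234.3000 → up 332.7060 (V=5.0000), down 159.3240 (V=0.0000). Price 3.3022; hedge Δ=0.0288, bond B=-3.4546.
  t=0,j=0: stock 165.0000 → up 234.3000 (V=3.3022), down 112.2000 (V=0.0000). Price 2.1809; hedge Δ=0.0270, bond B=-2.2815.
Self-financing check: at every node Δ·S+B equals the discounted successor values.

(0,0): Delta=0.0270 Bond=-2.2815
(1,0): Delta=0.0000 Bond=0.0000
(1,1): Delta=0.0288 Bond=-3.4546
V0=2.1809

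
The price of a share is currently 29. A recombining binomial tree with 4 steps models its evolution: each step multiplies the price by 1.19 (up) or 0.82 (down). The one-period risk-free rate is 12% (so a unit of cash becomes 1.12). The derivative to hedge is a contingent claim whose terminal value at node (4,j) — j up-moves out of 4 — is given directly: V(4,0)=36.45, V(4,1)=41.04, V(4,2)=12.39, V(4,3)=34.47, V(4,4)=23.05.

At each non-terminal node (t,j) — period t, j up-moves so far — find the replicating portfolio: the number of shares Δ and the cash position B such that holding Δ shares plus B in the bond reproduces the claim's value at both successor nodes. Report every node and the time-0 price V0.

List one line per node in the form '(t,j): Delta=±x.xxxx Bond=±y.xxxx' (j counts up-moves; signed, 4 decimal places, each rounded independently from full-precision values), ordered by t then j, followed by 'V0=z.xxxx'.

The replicating-portfolio and risk-neutral prices coincide; use p* = (1.12−0.82)/(1.19−0.82) = 0.8108 for the latter.
Terminal payoffs: V(4,0)=36.4500, V(4,1)=41.0400, V(4,2)=12.3900, V(4,3)=34.4700, V(4,4)=23.0500
  t=3,j=0: stock 15.9897 → up 19.0277 (V=41.0400), down 13.1115 (V=36.4500). Price 35.8675; hedge Δ=0.7758, bond B=23.4621.
  t=3,j=1: stock 23.2045 → up 27.6134 (V=12.3900), down 19.0277 (V=41.0400). Price 15.9020; hedge Δ=-3.3370, bond B=93.3345.
  t=3,j=2: stock 33.6749 → up 40.0731 (V=34.4700), down 27.6134 (V=12.3900). Price 27.0471; hedge Δ=1.7721, bond B=-32.6286.
  t=3,j=3: stock 48.8696 → up 58.1548 (V=23.0500), down 40.0731 (V=34.4700). Price 22.5094; hedge Δ=-0.6316, bond B=53.3743.
  t=2,j=0: stock 19.4996 → up 23.2045 (V=15.9020), down 15.9897 (V=35.8675). Price 17.5708; hedge Δ=-2.7673, bond B=71.5316.
  t=2,j=1: stock 28.2982 → up 33.6749 (V=27.0471), down 23.2045 (V=15.9020). Price 22.2666; hedge Δ=1.0644, bond B=-7.8551.
  t=2,j=2: stock 41.0669 → up 48.8696 (V=22.5094), down 33.6749 (V=27.0471). Price 20.8642; hedge Δ=-0.2986, bond B=33.1281.
  t=1,j=0: stock 23.7800 → up 28.2982 (V=22.2666), down 19.4996 (V=17.5708). Price 19.0876; hedge Δ=0.5337, bond B=6.3964.
  t=1,j=1: stock 34.5100 → up 41.0669 (V=20.8642), down 28.2982 (V=22.2666). Price 18.8656; hedge Δ=-0.1098, bond B=22.6558.
  t=0,j=0: stock 29.0000 → up 34.5100 (V=18.8656), down 23.7800 (V=19.0876). Price 16.8818; hedge Δ=-0.0207, bond B=17.4819.
Root portfolio cost Δ·29+B reproduces V0=16.8818.

(0,0): Delta=-0.0207 Bond=17.4819
(1,0): Delta=0.5337 Bond=6.3964
(1,1): Delta=-0.1098 Bond=22.6558
(2,0): Delta=-2.7673 Bond=71.5316
(2,1): Delta=1.0644 Bond=-7.8551
(2,2): Delta=-0.2986 Bond=33.1281
(3,0): Delta=0.7758 Bond=23.4621
(3,1): Delta=-3.3370 Bond=93.3345
(3,2): Delta=1.7721 Bond=-32.6286
(3,3): Delta=-0.6316 Bond=53.3743
V0=16.8818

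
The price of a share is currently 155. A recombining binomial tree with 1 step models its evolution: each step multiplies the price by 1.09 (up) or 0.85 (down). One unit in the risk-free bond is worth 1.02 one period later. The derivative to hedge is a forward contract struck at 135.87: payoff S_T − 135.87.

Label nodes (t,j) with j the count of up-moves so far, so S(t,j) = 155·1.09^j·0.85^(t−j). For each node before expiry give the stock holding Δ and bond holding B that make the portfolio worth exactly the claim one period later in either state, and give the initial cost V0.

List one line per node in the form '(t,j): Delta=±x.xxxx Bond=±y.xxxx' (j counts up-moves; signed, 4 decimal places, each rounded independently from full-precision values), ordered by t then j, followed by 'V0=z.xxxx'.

(0,0): Delta=1.0000 Bond=-133.2059
V0=21.7941

No-arbitrage ⇒ martingale measure with p* = (R−d)/(u−d) = 0.7083.
At expiry t=1: V(1,0)=-4.1200, V(1,1)=33.0800
  t=0,j=0: stock 155.0000 → up 168.9500 (V=33.0800), down 131.7500 (V=-4.1200). Price 21.7941; hedge Δ=1.0000, bond B=-133.2059.
Each (Δ,B) replicates both successor values, so the strategy is self-financing and V0 is arbitrage-free.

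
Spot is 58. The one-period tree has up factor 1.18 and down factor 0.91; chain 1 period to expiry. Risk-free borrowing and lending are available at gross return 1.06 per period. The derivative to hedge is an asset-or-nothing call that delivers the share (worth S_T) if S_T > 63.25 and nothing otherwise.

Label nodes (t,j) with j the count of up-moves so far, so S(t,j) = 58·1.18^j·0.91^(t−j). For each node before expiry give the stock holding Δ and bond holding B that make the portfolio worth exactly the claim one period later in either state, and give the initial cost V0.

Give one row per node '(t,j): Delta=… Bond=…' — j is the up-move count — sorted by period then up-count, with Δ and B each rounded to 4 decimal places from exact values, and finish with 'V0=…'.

(0,0): Delta=4.3704 Bond=-217.6115
V0=35.8700

No-arbitrage ⇒ martingale measure with p* = (R−d)/(u−d) = 0.5556.
Terminal payoffs: V(1,0)=0.0000, V(1,1)=68.4400
(0,0): S=58.0000. Δ = (V_up−V_dn)/(S_up−S_dn) = (68.4400−0.0000)/(68.4400−52.7800) = 4.3704. V = [p*·68.4400 + (1−p*)·0.0000]/1.06 = 35.8700. B = V − Δ·S = -217.6115.
Each (Δ,B) replicates both successor values, so the strategy is self-financing and V0 is arbitrage-free.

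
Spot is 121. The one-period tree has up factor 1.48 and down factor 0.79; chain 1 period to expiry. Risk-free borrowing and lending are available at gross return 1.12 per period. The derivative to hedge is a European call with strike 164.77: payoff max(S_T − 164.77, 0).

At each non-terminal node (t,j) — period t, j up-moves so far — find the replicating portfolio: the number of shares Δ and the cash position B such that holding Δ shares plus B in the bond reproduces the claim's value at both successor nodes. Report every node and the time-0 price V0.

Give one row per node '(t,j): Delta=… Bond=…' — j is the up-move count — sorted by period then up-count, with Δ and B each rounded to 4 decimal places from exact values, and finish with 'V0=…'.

Under the risk-neutral measure, an up-move has probability p* = (R−d)/(u−d) = 0.4783 and values discount at R = 1.12.
Payoff layer (t=1): V(1,0)=0.0000, V(1,1)=14.3100
  t=0,j=0: stock 121.0000 → up 179.0800 (V=14.3100), down 95.5900 (V=0.0000). Price 6.1106; hedge Δ=0.1714, bond B=-14.6285.
Check: Δ(0,0)·S0 + B(0,0) = 6.1106 = V0.

(0,0): Delta=0.1714 Bond=-14.6285
V0=6.1106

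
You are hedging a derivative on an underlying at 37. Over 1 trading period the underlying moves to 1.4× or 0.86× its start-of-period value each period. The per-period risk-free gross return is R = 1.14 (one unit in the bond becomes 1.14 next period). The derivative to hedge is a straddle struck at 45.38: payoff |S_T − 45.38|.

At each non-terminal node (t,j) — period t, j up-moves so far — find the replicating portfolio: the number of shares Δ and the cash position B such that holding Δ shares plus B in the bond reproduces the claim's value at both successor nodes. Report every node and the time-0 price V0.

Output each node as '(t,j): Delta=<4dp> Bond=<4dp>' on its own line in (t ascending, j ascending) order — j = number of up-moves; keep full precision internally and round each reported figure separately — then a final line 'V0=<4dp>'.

(0,0): Delta=-0.3574 Bond=21.8694
V0=8.6472

The replicating-portfolio and risk-neutral prices coincide; use p* = (1.14−0.86)/(1.4−0.86) = 0.5185 for the latter.
At expiry t=1: V(1,0)=13.5600, V(1,1)=6.4200
Node (0,0) S=37.0000: V=(p*·6.4200+(1−p*)·13.5600)/1.14=8.6472; Δ=(6.4200−13.5600)/(51.8000−31.8200)=-0.3574; B=V−Δ·S=21.8694
Root portfolio cost Δ·37+B reproduces V0=8.6472.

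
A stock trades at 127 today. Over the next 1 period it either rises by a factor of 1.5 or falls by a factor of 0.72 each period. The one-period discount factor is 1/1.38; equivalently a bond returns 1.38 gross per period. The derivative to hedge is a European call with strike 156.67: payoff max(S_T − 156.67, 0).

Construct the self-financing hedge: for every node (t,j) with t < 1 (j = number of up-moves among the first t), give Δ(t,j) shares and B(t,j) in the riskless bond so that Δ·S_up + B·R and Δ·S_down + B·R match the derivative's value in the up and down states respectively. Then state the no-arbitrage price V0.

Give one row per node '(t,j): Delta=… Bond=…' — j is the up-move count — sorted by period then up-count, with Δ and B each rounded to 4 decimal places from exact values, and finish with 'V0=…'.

Risk-neutral probability p* = (R−d)/(u−d) = (1.38−0.72)/(1.5−0.72) = 0.8462.
Payoff layer (t=1): V(1,0)=0.0000, V(1,1)=33.8300
(0,0): S=127.0000. Δ = (V_up−V_dn)/(S_up−S_dn) = (33.8300−0.0000)/(190.5000−91.4400) = 0.3415. V = [p*·33.8300 + (1−p*)·0.0000]/1.38 = 20.7430. B = V − Δ·S = -22.6288.
Root portfolio cost Δ·127+B reproduces V0=20.7430.

(0,0): Delta=0.3415 Bond=-22.6288
V0=20.7430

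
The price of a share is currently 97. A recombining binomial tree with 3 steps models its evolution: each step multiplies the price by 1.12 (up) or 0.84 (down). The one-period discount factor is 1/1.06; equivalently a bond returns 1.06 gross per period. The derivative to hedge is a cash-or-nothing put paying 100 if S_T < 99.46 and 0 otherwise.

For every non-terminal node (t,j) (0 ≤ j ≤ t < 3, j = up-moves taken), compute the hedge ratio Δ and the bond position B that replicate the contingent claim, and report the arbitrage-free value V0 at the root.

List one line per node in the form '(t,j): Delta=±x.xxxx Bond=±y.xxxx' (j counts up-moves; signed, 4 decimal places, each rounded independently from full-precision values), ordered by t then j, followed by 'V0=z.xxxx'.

No-arbitrage ⇒ martingale measure with p* = (R−d)/(u−d) = 0.7857.
At expiry t=3: V(3,0)=100.0000, V(3,1)=100.0000, V(3,2)=0.0000, V(3,3)=0.0000
Node (2,0) S=68.4432: V=(p*·100.0000+(1−p*)·100.0000)/1.06=94.3396; Δ=(100.0000−100.0000)/(76.6564−57.4923)=0.0000; B=V−Δ·S=94.3396
Node (2,1) S=91.2576: V=(p*·0.0000+(1−p*)·100.0000)/1.06=20.2156; Δ=(0.0000−100.0000)/(102.2085−76.6564)=-3.9136; B=V−Δ·S=377.3585
Node (2,2) S=121.6768: V=(p*·0.0000+(1−p*)·0.0000)/1.06=0.0000; Δ=(0.0000−0.0000)/(136.2780−102.2085)=0.0000; B=V−Δ·S=0.0000
Node (1,0) S=81.4800: V=(p*·20.2156+(1−p*)·94.3396)/1.06=34.0560; Δ=(20.2156−94.3396)/(91.2576−68.4432)=-3.2490; B=V−Δ·S=298.7845
Node (1,1) S=108.6400: V=(p*·0.0000+(1−p*)·20.2156)/1.06=4.0867; Δ=(0.0000−20.2156)/(121.6768−91.2576)=-0.6646; B=V−Δ·S=76.2854
Node (0,0) S=97.0000: V=(p*·4.0867+(1−p*)·34.0560)/1.06=9.9139; Δ=(4.0867−34.0560)/(108.6400−81.4800)=-1.1034; B=V−Δ·S=116.9470
Check: Δ(0,0)·S0 + B(0,0) = 9.9139 = V0.

(0,0): Delta=-1.1034 Bond=116.9470
(1,0): Delta=-3.2490 Bond=298.7845
(1,1): Delta=-0.6646 Bond=76.2854
(2,0): Delta=0.0000 Bond=94.3396
(2,1): Delta=-3.9136 Bond=377.3585
(2,2): Delta=0.0000 Bond=0.0000
V0=9.9139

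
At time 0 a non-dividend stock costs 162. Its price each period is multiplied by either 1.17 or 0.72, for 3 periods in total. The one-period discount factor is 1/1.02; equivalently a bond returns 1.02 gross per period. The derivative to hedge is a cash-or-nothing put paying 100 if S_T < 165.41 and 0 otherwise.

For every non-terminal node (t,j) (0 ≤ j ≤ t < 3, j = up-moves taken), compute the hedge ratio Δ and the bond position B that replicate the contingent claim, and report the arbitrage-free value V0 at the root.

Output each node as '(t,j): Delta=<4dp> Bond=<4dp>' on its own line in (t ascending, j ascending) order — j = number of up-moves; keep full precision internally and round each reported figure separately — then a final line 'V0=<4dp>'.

Under the risk-neutral measure, an up-move has probability p* = (R−d)/(u−d) = 0.6667 and values discount at R = 1.02.
Terminal payoffs: V(3,0)=100.0000, V(3,1)=100.0000, V(3,2)=100.0000, V(3,3)=0.0000
(2,0): S=83.9808. Δ = (V_up−V_dn)/(S_up−S_dn) = (100.0000−100.0000)/(98.2575−60.4662) = 0.0000. V = [p*·100.0000 + (1−p*)·100.0000]/1.02 = 98.0392. B = V − Δ·S = 98.0392.
(2,1): S=136.4688. Δ = (V_up−V_dn)/(S_up−S_dn) = (100.0000−100.0000)/(159.6685−98.2575) = 0.0000. V = [p*·100.0000 + (1−p*)·100.0000]/1.02 = 98.0392. B = V − Δ·S = 98.0392.
(2,2): S=221.7618. Δ = (V_up−V_dn)/(S_up−S_dn) = (0.0000−100.0000)/(259.4613−159.6685) = -1.0021. V = [p*·0.0000 + (1−p*)·100.0000]/1.02 = 32.6797. B = V − Δ·S = 254.9020.
(1,0): S=116.6400. Δ = (V_up−V_dn)/(S_up−S_dn) = (98.0392−98.0392)/(136.4688−83.9808) = 0.0000. V = [p*·98.0392 + (1−p*)·98.0392]/1.02 = 96.1169. B = V − Δ·S = 96.1169.
(1,1): S=189.5400. Δ = (V_up−V_dn)/(S_up−S_dn) = (32.6797−98.0392)/(221.7618−136.4688) = -0.7663. V = [p*·32.6797 + (1−p*)·98.0392]/1.02 = 53.3983. B = V − Δ·S = 198.6415.
(0,0): S=162.0000. Δ = (V_up−V_dn)/(S_up−S_dn) = (53.3983−96.1169)/(189.5400−116.6400) = -0.5860. V = [p*·53.3983 + (1−p*)·96.1169]/1.02 = 66.3116. B = V − Δ·S = 161.2418.
Root portfolio cost Δ·162+B reproduces V0=66.3116.

(0,0): Delta=-0.5860 Bond=161.2418
(1,0): Delta=0.0000 Bond=96.1169
(1,1): Delta=-0.7663 Bond=198.6415
(2,0): Delta=0.0000 Bond=98.0392
(2,1): Delta=0.0000 Bond=98.0392
(2,2): Delta=-1.0021 Bond=254.9020
V0=66.3116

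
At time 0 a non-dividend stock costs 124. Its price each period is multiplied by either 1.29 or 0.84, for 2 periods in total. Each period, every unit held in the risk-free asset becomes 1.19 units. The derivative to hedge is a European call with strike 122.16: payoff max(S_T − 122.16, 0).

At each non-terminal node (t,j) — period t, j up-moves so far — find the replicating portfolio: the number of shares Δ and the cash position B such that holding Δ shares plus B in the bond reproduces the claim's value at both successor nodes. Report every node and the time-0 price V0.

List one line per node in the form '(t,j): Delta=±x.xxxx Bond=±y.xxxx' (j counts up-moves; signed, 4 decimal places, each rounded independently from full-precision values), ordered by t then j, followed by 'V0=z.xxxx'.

Risk-neutral probability p* = (R−d)/(u−d) = (1.19−0.84)/(1.29−0.84) = 0.7778.
Payoff layer (t=2): V(2,0)=0.0000, V(2,1)=12.2064, V(2,2)=84.1884
Node (1,0) S=104.1600: V=(p*·12.2064+(1−p*)·0.0000)/1.19=7.9780; Δ=(12.2064−0.0000)/(134.3664−87.4944)=0.2604; B=V−Δ·S=-19.1473
Node (1,1) S=159.9600: V=(p*·84.1884+(1−p*)·12.2064)/1.19=57.3045; Δ=(84.1884−12.2064)/(206.3484−134.3664)=1.0000; B=V−Δ·S=-102.6555
Node (0,0) S=124.0000: V=(p*·57.3045+(1−p*)·7.9780)/1.19=38.9438; Δ=(57.3045−7.9780)/(159.9600−104.1600)=0.8840; B=V−Δ·S=-70.6707
Each (Δ,B) replicates both successor values, so the strategy is self-financing and V0 is arbitrage-free.

(0,0): Delta=0.8840 Bond=-70.6707
(1,0): Delta=0.2604 Bond=-19.1473
(1,1): Delta=1.0000 Bond=-102.6555
V0=38.9438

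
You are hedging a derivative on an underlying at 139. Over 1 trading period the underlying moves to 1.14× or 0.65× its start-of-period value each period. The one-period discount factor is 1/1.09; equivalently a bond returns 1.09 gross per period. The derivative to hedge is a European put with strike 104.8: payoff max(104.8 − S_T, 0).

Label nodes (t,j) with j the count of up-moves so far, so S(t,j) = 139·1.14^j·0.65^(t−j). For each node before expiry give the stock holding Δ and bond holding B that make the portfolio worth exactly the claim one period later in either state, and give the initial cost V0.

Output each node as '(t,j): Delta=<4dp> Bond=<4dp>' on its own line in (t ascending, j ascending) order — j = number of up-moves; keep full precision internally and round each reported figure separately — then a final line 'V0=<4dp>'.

The replicating-portfolio and risk-neutral prices coincide; use p* = (1.09−0.65)/(1.14−0.65) = 0.8980 for the latter.
Terminal values V(1,·): V(1,0)=14.4500, V(1,1)=0.0000
Node (0,0) S=139.0000: V=(p*·0.0000+(1−p*)·14.4500)/1.09=1.3527; Δ=(0.0000−14.4500)/(158.4600−90.3500)=-0.2122; B=V−Δ·S=30.8425
Self-financing check: at every node Δ·S+B equals the discounted successor values.

(0,0): Delta=-0.2122 Bond=30.8425
V0=1.3527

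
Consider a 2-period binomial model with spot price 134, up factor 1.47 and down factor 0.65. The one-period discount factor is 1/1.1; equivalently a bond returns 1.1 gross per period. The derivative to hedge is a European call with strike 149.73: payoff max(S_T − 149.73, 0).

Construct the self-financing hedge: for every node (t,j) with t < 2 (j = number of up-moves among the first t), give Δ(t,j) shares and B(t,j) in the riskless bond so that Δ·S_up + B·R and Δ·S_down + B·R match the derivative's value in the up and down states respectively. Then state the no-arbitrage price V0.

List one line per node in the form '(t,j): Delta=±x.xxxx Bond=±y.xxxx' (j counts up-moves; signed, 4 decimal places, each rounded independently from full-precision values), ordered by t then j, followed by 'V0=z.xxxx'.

Since d<R<u, set p* = (R−d)/(u−d) = 0.5488; price each node as the discounted p*-expectation of its children.
Terminal payoffs: V(2,0)=0.0000, V(2,1)=0.0000, V(2,2)=139.8306
Node (1,0) S=87.1000: V=(p*·0.0000+(1−p*)·0.0000)/1.1=0.0000; Δ=(0.0000−0.0000)/(128.0370−56.6150)=0.0000; B=V−Δ·S=0.0000
Node (1,1) S=196.9800: V=(p*·139.8306+(1−p*)·0.0000)/1.1=69.7603; Δ=(139.8306−0.0000)/(289.5606−128.0370)=0.8657; B=V−Δ·S=-100.7648
Node (0,0) S=134.0000: V=(p*·69.7603+(1−p*)·0.0000)/1.1=34.8028; Δ=(69.7603−0.0000)/(196.9800−87.1000)=0.6349; B=V−Δ·S=-50.2707
Root portfolio cost Δ·134+B reproduces V0=34.8028.

(0,0): Delta=0.6349 Bond=-50.2707
(1,0): Delta=0.0000 Bond=0.0000
(1,1): Delta=0.8657 Bond=-100.7648
V0=34.8028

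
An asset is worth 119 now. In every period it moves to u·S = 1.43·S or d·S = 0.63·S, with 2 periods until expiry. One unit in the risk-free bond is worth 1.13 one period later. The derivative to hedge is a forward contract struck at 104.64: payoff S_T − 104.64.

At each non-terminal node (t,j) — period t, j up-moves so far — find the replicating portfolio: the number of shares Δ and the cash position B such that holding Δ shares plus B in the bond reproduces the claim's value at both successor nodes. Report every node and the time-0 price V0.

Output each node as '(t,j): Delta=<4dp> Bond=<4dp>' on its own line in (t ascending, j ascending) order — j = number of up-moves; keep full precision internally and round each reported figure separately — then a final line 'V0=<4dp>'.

(0,0): Delta=1.0000 Bond=-81.9485
(1,0): Delta=1.0000 Bond=-92.6018
(1,1): Delta=1.0000 Bond=-92.6018
V0=37.0515

The replicating-portfolio and risk-neutral prices coincide; use p* = (1.13−0.63)/(1.43−0.63) = 0.6250 for the latter.
At expiry t=2: V(2,0)=-57.4089, V(2,1)=2.5671, V(2,2)=138.7031
(1,0): S=74.9700. Δ = (V_up−V_dn)/(S_up−S_dn) = (2.5671−-57.4089)/(107.2071−47.2311) = 1.0000. V = [p*·2.5671 + (1−p*)·-57.4089]/1.13 = -17.6318. B = V − Δ·S = -92.6018.
(1,1): S=170.1700. Δ = (V_up−V_dn)/(S_up−S_dn) = (138.7031−2.5671)/(243.3431−107.2071) = 1.0000. V = [p*·138.7031 + (1−p*)·2.5671]/1.13 = 77.5682. B = V − Δ·S = -92.6018.
(0,0): S=119.0000. Δ = (V_up−V_dn)/(S_up−S_dn) = (77.5682−-17.6318)/(170.1700−74.9700) = 1.0000. V = [p*·77.5682 + (1−p*)·-17.6318]/1.13 = 37.0515. B = V − Δ·S = -81.9485.
Root portfolio cost Δ·119+B reproduces V0=37.0515.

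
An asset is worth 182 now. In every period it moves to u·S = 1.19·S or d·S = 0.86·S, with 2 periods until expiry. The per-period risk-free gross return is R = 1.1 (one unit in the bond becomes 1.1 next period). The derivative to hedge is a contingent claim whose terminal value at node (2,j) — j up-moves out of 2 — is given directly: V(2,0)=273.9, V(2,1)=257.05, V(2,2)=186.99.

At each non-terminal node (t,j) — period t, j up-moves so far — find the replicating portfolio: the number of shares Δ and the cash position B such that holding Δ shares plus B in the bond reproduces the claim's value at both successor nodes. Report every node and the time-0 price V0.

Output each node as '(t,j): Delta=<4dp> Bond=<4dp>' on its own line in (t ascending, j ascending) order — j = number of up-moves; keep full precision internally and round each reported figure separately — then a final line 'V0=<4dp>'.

The replicating-portfolio and risk-neutral prices coincide; use p* = (1.1−0.86)/(1.19−0.86) = 0.7273 for the latter.
At expiry t=2: V(2,0)=273.9000, V(2,1)=257.0500, V(2,2)=186.9900
Node (1,0) S=156.5200: V=(p*·257.0500+(1−p*)·273.9000)/1.1=237.8595; Δ=(257.0500−273.9000)/(186.2588−134.6072)=-0.3262; B=V−Δ·S=288.9201
Node (1,1) S=216.5800: V=(p*·186.9900+(1−p*)·257.0500)/1.1=187.3612; Δ=(186.9900−257.0500)/(257.7302−186.2588)=-0.9803; B=V−Δ·S=399.6642
Node (0,0) S=182.0000: V=(p*·187.3612+(1−p*)·237.8595)/1.1=182.8486; Δ=(187.3612−237.8595)/(216.5800−156.5200)=-0.8408; B=V−Δ·S=335.8739
Root portfolio cost Δ·182+B reproduces V0=182.8486.

(0,0): Delta=-0.8408 Bond=335.8739
(1,0): Delta=-0.3262 Bond=288.9201
(1,1): Delta=-0.9803 Bond=399.6642
V0=182.8486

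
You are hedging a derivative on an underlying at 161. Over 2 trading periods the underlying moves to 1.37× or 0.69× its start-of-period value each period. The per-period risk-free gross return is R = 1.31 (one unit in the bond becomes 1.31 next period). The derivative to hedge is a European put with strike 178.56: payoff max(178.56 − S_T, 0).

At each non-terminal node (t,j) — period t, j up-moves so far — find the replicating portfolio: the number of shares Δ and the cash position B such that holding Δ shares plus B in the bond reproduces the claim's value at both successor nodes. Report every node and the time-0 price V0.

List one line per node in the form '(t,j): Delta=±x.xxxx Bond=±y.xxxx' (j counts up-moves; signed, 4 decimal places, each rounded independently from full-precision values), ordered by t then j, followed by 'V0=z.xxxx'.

Under the risk-neutral measure, an up-move has probability p* = (R−d)/(u−d) = 0.9118 and values discount at R = 1.31.
At expiry t=2: V(2,0)=101.9079, V(2,1)=26.3667, V(2,2)=0.0000
Node (1,0) S=111.0900: V=(p*·26.3667+(1−p*)·101.9079)/1.31=25.2153; Δ=(26.3667−101.9079)/(152.1933−76.6521)=-1.0000; B=V−Δ·S=136.3053
Node (1,1) S=220.5700: V=(p*·0.0000+(1−p*)·26.3667)/1.31=1.7759; Δ=(0.0000−26.3667)/(302.1809−152.1933)=-0.1758; B=V−Δ·S=40.5505
Node (0,0) S=161.0000: V=(p*·1.7759+(1−p*)·25.2153)/1.31=2.9344; Δ=(1.7759−25.2153)/(220.5700−111.0900)=-0.2141; B=V−Δ·S=37.4042
The time-0 hedge costs 2.9344, which is the no-arbitrage price.

(0,0): Delta=-0.2141 Bond=37.4042
(1,0): Delta=-1.0000 Bond=136.3053
(1,1): Delta=-0.1758 Bond=40.5505
V0=2.9344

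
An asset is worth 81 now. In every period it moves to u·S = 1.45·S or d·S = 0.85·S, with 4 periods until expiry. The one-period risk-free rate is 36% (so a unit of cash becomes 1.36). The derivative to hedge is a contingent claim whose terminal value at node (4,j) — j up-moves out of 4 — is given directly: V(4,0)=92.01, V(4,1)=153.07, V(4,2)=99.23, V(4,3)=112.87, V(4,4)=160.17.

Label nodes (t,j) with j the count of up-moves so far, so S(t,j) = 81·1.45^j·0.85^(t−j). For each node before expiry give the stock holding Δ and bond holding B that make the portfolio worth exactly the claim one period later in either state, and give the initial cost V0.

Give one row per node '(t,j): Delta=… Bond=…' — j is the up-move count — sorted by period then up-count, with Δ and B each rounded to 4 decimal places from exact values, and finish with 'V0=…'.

(0,0): Delta=0.2503 Bond=19.6788
(1,0): Delta=-0.0327 Bond=46.2497
(1,1): Delta=0.2796 Bond=23.3244
(2,0): Delta=-0.7665 Bond=105.8435
(2,1): Delta=0.0432 Bond=55.3212
(2,2): Delta=0.3040 Bond=27.5565
(3,0): Delta=2.0458 Bond=4.0502
(3,1): Delta=-1.0575 Bond=168.6348
(3,2): Delta=0.1570 Bond=58.7549
(3,3): Delta=0.3192 Bond=33.7218
V0=39.9534

Since d<R<u, set p* = (R−d)/(u−d) = 0.8500; price each node as the discounted p*-expectation of its children.
Terminal payoffs: V(4,0)=92.0100, V(4,1)=153.0700, V(4,2)=99.2300, V(4,3)=112.8700, V(4,4)=160.1700
Node (3,0) S=49.7441: V=(p*·153.0700+(1−p*)·92.0100)/1.36=105.8169; Δ=(153.0700−92.0100)/(72.1290−42.2825)=2.0458; B=V−Δ·S=4.0502
Node (3,1) S=84.8576: V=(p*·99.2300+(1−p*)·153.0700)/1.36=78.9015; Δ=(99.2300−153.0700)/(123.0436−72.1290)=-1.0575; B=V−Δ·S=168.6348
Node (3,2) S=144.7571: V=(p*·112.8700+(1−p*)·99.2300)/1.36=81.4882; Δ=(112.8700−99.2300)/(209.8978−123.0436)=0.1570; B=V−Δ·S=58.7549
Node (3,3) S=246.9386: V=(p*·160.1700+(1−p*)·112.8700)/1.36=112.5551; Δ=(160.1700−112.8700)/(358.0610−209.8978)=0.3192; B=V−Δ·S=33.7218
Node (2,0) S=58.5225: V=(p*·78.9015+(1−p*)·105.8169)/1.36=60.9844; Δ=(78.9015−105.8169)/(84.8576−49.7441)=-0.7665; B=V−Δ·S=105.8435
Node (2,1) S=99.8325: V=(p*·81.4882+(1−p*)·78.9015)/1.36=59.6325; Δ=(81.4882−78.9015)/(144.7571−84.8576)=0.0432; B=V−Δ·S=55.3212
Node (2,2) S=170.3025: V=(p*·112.5551+(1−p*)·81.4882)/1.36=79.3346; Δ=(112.5551−81.4882)/(246.9386−144.7571)=0.3040; B=V−Δ·S=27.5565
Node (1,0) S=68.8500: V=(p*·59.6325+(1−p*)·60.9844)/1.36=43.9965; Δ=(59.6325−60.9844)/(99.8325−58.5225)=-0.0327; B=V−Δ·S=46.2497
Node (1,1) S=117.4500: V=(p*·79.3346+(1−p*)·59.6325)/1.36=56.1613; Δ=(79.3346−59.6325)/(170.3025−99.8325)=0.2796; B=V−Δ·S=23.3244
Node (0,0) S=81.0000: V=(p*·56.1613+(1−p*)·43.9965)/1.36=39.9534; Δ=(56.1613−43.9965)/(117.4500−68.8500)=0.2503; B=V−Δ·S=19.6788
Root portfolio cost Δ·81+B reproduces V0=39.9534.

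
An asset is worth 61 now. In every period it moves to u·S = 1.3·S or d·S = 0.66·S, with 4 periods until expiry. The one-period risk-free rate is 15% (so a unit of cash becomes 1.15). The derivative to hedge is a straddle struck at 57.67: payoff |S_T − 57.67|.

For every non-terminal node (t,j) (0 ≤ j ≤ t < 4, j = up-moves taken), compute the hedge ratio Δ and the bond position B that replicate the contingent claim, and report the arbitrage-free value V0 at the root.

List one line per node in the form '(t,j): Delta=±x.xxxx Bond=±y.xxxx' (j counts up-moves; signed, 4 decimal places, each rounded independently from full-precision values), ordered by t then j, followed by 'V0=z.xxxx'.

(0,0): Delta=0.7240 Bond=-11.5840
(1,0): Delta=0.0590 Bond=13.4498
(1,1): Delta=0.8273 Bond=-21.5169
(2,0): Delta=-1.0000 Bond=43.6068
(2,1): Delta=0.2236 Bond=6.8532
(2,2): Delta=0.9211 Bond=-34.4172
(3,0): Delta=-1.0000 Bond=50.1478
(3,1): Delta=-1.0000 Bond=50.1478
(3,2): Delta=0.4138 Bond=-5.0576
(3,3): Delta=1.0000 Bond=-50.1478
V0=32.5782

The replicating-portfolio and risk-neutral prices coincide; use p* = (1.15−0.66)/(1.3−0.66) = 0.7656 for the latter.
Terminal values V(4,·): V(4,0)=46.0954, V(4,1)=34.8716, V(4,2)=12.7640, V(4,3)=30.7812, V(4,4)=116.5521
Node (3,0) S=17.5373: V=(p*·34.8716+(1−p*)·46.0954)/1.15=32.6106; Δ=(34.8716−46.0954)/(22.7984−11.5746)=-1.0000; B=V−Δ·S=50.1478
Node (3,1) S=34.5431: V=(p*·12.7640+(1−p*)·34.8716)/1.15=15.6047; Δ=(12.7640−34.8716)/(44.9060−22.7984)=-1.0000; B=V−Δ·S=50.1478
Node (3,2) S=68.0394: V=(p*·30.7812+(1−p*)·12.7640)/1.15=23.0943; Δ=(30.7812−12.7640)/(88.4512−44.9060)=0.4138; B=V−Δ·S=-5.0576
Node (3,3) S=134.0170: V=(p*·116.5521+(1−p*)·30.7812)/1.15=83.8692; Δ=(116.5521−30.7812)/(174.2221−88.4512)=1.0000; B=V−Δ·S=-50.1478
Node (2,0) S=26.5716: V=(p*·15.6047+(1−p*)·32.6106)/1.15=17.0352; Δ=(15.6047−32.6106)/(34.5431−17.5373)=-1.0000; B=V−Δ·S=43.6068
Node (2,1) S=52.3380: V=(p*·23.0943+(1−p*)·15.6047)/1.15=18.5556; Δ=(23.0943−15.6047)/(68.0394−34.5431)=0.2236; B=V−Δ·S=6.8532
Node (2,2) S=103.0900: V=(p*·83.8692+(1−p*)·23.0943)/1.15=60.5435; Δ=(83.8692−23.0943)/(134.0170−68.0394)=0.9211; B=V−Δ·S=-34.4172
Node (1,0) S=40.2600: V=(p*·18.5556+(1−p*)·17.0352)/1.15=15.8254; Δ=(18.5556−17.0352)/(52.3380−26.5716)=0.0590; B=V−Δ·S=13.4498
Node (1,1) S=79.3000: V=(p*·60.5435+(1−p*)·18.5556)/1.15=44.0892; Δ=(60.5435−18.5556)/(103.0900−52.3380)=0.8273; B=V−Δ·S=-21.5169
Node (0,0) S=61.0000: V=(p*·44.0892+(1−p*)·15.8254)/1.15=32.5782; Δ=(44.0892−15.8254)/(79.3000−40.2600)=0.7240; B=V−Δ·S=-11.5840
Self-financing check: at every node Δ·S+B equals the discounted successor values.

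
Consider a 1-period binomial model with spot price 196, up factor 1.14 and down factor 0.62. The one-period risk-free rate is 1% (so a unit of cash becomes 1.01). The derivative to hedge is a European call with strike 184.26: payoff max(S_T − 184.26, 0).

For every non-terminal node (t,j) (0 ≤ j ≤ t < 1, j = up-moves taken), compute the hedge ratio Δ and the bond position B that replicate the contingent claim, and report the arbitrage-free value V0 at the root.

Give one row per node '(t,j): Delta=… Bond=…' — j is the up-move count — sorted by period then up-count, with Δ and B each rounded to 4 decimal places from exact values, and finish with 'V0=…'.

No-arbitrage ⇒ martingale measure with p* = (R−d)/(u−d) = 0.7500.
Terminal values V(1,·): V(1,0)=0.0000, V(1,1)=39.1800
  t=0,j=0: stock 196.0000 → up 223.4400 (V=39.1800), down 121.5200 (V=0.0000). Price 29.0941; hedge Δ=0.3844, bond B=-46.2521.
The time-0 hedge costs 29.0941, which is the no-arbitrage price.

(0,0): Delta=0.3844 Bond=-46.2521
V0=29.0941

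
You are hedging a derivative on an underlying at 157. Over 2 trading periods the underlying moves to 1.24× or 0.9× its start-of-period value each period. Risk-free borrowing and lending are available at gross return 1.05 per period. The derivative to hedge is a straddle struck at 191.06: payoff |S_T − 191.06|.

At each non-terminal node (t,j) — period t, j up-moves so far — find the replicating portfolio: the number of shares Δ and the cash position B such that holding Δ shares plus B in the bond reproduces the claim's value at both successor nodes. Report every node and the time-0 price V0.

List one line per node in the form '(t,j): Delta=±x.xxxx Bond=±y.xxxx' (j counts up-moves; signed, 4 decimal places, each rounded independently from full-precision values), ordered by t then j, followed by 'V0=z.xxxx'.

(0,0): Delta=-0.2075 Bond=66.6453
(1,0): Delta=-1.0000 Bond=181.9619
(1,1): Delta=0.5211 Bond=-71.8694
V0=34.0724

Risk-neutral probability p* = (R−d)/(u−d) = (1.05−0.9)/(1.24−0.9) = 0.4412.
At expiry t=2: V(2,0)=63.8900, V(2,1)=15.8480, V(2,2)=50.3432
  t=1,j=0: stock 141.3000 → up 175.2120 (V=15.8480), down 127.1700 (V=63.8900). Price 40.6619; hedge Δ=-1.0000, bond B=181.9619.
  t=1,j=1: stock 194.6800 → up 241.4032 (V=50.3432), down 175.2120 (V=15.8480). Price 29.5871; hedge Δ=0.5211, bond B=-71.8694.
  t=0,j=0: stock 157.0000 → up 194.6800 (V=29.5871), down 141.3000 (V=40.6619). Price 34.0724; hedge Δ=-0.2075, bond B=66.6453.
Check: Δ(0,0)·S0 + B(0,0) = 34.0724 = V0.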